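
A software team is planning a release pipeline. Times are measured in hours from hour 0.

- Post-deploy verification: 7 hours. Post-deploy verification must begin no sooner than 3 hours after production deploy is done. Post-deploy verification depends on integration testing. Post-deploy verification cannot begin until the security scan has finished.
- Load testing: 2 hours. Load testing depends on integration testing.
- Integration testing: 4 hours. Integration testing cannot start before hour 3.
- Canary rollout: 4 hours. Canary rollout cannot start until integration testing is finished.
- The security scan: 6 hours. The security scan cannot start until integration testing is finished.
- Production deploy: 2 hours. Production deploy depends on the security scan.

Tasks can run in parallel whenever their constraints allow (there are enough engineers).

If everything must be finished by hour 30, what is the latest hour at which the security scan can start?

12

To finish by hour 30, post-deploy verification (duration 7) must start no later than hour 23.
Production deploy must finish before post-deploy verification (must start by hour 23, minus 3-hour gap → hour 20). With a 2-hour duration, production deploy must start by 20 − 2 = hour 18.
The security scan has several dependents: production deploy (must start by hour 18); post-deploy verification (must start by hour 23). The earliest of those limits is hour 18, so the security scan must start by 18 − 6 = hour 12.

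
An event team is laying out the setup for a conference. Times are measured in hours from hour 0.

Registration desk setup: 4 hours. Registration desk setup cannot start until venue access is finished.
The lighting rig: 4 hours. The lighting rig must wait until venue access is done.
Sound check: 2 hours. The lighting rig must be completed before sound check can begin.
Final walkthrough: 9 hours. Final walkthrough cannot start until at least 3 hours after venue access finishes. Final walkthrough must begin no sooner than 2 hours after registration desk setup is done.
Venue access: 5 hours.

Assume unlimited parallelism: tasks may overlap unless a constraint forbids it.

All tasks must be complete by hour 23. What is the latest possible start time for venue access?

3

Sound check has no dependents, so it just needs to finish by hour 23. Starting by 23 − 2 = hour 21 achieves that.
The lighting rig has to be done before sound check (must start by hour 21). That means finishing by hour 21, i.e. starting by 21 − 4 = hour 17.
To finish by hour 23, final walkthrough (duration 9) must start no later than hour 14.
Registration desk setup has to be done before final walkthrough (must start by hour 14, minus 2-hour gap → hour 12). That means finishing by hour 12, i.e. starting by 12 − 4 = hour 8.
Venue access must finish in time for the lighting rig (must start by hour 17); registration desk setup (must start by hour 8); final walkthrough (must start by hour 14, minus 3-hour gap → hour 11). The tightest is hour 8, so venue access must start by 8 − 5 = hour 3.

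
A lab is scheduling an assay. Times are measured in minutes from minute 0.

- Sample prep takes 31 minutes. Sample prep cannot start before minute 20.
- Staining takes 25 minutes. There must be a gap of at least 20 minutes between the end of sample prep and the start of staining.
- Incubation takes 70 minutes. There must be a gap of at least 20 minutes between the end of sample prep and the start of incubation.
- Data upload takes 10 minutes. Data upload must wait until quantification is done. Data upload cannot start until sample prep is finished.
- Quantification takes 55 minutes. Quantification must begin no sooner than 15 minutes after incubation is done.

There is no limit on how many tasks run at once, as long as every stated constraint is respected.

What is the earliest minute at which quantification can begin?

156

After its own release at minute 20, sample prep can start at minute 20 and finishes at minute 51.
Incubation waits on sample prep (finishes minute 51, plus 20-minute gap → minute 71), so it starts at minute 71 and finishes at 71 + 70 = minute 141.
Quantification waits on incubation (finishes minute 141, plus 15-minute gap → minute 156), so the earliest it can start is minute 156.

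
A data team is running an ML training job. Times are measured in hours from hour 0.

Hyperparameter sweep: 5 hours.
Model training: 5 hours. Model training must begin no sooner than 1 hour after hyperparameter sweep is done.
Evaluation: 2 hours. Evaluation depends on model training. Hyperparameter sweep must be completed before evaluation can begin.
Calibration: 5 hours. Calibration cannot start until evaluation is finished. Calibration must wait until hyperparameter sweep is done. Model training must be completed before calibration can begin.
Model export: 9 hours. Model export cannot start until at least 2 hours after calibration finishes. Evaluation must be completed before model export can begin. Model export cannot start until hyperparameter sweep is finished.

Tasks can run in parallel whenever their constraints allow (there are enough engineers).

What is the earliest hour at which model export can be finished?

Nothing blocks hyperparameter sweep, so it runs from hour 0 to hour 5.
Model training waits on hyperparameter sweep (finishes hour 5, plus 1-hour gap → hour 6), so it starts at hour 6 and finishes at 6 + 5 = hour 11.
Evaluation needs all of model training (finishes hour 11); hyperparameter sweep (finishes hour 5). That puts its earliest start at hour 11; it finishes at 11 + 2 = hour 13.
Calibration needs all of evaluation (finishes hour 13); hyperparameter sweep (finishes hour 5); model training (finishes hour 11). That puts its earliest start at hour 13; it finishes at 13 + 5 = hour 18.
For model export: calibration (finishes hour 18, plus 2-hour gap → hour 20); evaluation (finishes hour 13); hyperparameter sweep (finishes hour 5). Taking the maximum gives a start of hour 20, and it finishes at 20 + 9 = hour 29.

29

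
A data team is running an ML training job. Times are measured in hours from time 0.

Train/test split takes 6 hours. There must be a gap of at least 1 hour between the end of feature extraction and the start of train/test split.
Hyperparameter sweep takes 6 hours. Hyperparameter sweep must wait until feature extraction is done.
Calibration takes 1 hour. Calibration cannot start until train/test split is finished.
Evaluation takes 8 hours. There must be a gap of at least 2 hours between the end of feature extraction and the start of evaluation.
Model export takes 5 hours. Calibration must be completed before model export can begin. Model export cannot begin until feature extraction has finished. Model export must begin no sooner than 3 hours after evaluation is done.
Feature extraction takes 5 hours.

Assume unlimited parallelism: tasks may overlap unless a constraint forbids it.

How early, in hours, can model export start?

18

Nothing blocks feature extraction, so it runs from hour 0 to hour 5.
Evaluation waits on feature extraction (finishes hour 5, plus 2-hour gap → hour 7), so it starts at hour 7 and finishes at 7 + 8 = hour 15.
Train/test split cannot begin until feature extraction (finishes hour 5, plus 1-hour gap → hour 6). It runs from hour 6 to 6 + 6 = hour 12.
Calibration cannot begin until train/test split (finishes hour 12). It runs from hour 12 to 12 + 1 = hour 13.
Model export waits on calibration (finishes hour 13); feature extraction (finishes hour 5); evaluation (finishes hour 15, plus 3-hour gap → hour 18). The latest of these is hour 18, which is the earliest model export can start.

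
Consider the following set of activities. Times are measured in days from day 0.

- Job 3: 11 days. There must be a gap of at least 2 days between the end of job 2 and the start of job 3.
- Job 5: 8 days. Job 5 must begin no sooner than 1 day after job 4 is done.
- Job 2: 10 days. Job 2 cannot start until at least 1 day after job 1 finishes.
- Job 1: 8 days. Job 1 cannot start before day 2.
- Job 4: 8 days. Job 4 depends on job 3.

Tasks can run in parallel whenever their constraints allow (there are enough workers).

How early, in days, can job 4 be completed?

Job 1 waits on its own release at day 2, so it starts at day 2 and finishes at 2 + 8 = day 10.
After job 1 (finishes day 10, plus 1-day gap → day 11), job 2 can start at day 11 and finishes at day 21.
Job 3 waits on job 2 (finishes day 21, plus 2-day gap → day 23), so it starts at day 23 and finishes at 23 + 11 = day 34.
After job 3 (finishes day 34), job 4 can start at day 34 and finishes at day 42.

42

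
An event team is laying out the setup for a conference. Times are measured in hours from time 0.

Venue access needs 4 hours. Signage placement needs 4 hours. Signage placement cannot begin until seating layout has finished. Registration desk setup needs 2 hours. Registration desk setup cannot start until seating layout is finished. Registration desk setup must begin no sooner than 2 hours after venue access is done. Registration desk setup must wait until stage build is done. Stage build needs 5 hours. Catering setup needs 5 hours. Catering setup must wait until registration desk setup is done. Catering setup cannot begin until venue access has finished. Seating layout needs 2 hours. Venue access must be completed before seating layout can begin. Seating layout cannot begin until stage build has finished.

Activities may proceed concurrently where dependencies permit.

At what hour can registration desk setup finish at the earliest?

9

Stage build has no prerequisites, so it starts at hour 0 and finishes at hour 5.
Nothing blocks venue access, so it runs from hour 0 to hour 4.
Seating layout needs all of venue access (finishes hour 4); stage build (finishes hour 5). That puts its earliest start at hour 5; it finishes at 5 + 2 = hour 7.
Registration desk setup has to wait for seating layout (finishes hour 7); venue access (finishes hour 4, plus 2-hour gap → hour 6); stage build (finishes hour 5). The latest of these is hour 7, so registration desk setup runs hour 7 to 7 + 2 = hour 9.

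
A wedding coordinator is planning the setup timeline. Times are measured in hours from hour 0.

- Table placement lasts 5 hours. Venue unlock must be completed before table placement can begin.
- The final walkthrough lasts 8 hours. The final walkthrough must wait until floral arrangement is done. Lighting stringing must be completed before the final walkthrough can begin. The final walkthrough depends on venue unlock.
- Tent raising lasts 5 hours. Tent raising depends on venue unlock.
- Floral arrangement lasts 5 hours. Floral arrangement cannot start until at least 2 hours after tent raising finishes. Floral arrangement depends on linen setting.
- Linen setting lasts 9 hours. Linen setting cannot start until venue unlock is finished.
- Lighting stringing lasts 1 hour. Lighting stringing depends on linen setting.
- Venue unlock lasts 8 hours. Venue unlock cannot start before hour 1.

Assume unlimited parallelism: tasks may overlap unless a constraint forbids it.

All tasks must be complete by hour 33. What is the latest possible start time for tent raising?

13

To finish by hour 33, the final walkthrough (duration 8) must start no later than hour 25.
Since the final walkthrough (must start by hour 25) depends on it, floral arrangement must finish by hour 25. Backing off its 5-hour duration gives a latest start of hour 20.
Tent raising must finish before floral arrangement (must start by hour 20, minus 2-hour gap → hour 18). With a 5-hour duration, tent raising must start by 18 − 5 = hour 13.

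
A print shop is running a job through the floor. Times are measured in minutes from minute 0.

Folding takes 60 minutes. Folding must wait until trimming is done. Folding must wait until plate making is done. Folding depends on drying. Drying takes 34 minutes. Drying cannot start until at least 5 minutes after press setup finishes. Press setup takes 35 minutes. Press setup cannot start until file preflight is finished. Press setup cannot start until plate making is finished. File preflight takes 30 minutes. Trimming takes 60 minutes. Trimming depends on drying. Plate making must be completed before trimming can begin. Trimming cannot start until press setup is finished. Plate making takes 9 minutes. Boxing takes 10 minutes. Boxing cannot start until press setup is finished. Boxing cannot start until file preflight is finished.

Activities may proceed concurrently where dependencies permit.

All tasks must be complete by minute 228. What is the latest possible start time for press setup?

To finish by minute 228, folding (duration 60) must start no later than minute 168.
Since folding (must start by minute 168) depends on it, trimming must finish by minute 168. Backing off its 60-minute duration gives a latest start of minute 108.
Drying has several dependents: trimming (must start by minute 108); folding (must start by minute 168). The earliest of those limits is minute 108, so drying must start by 108 − 34 = minute 74.
Boxing has no dependents, so it just needs to finish by minute 228. Starting by 228 − 10 = minute 218 achieves that.
For press setup: drying (must start by minute 74, minus 5-minute gap → minute 69); trimming (must start by minute 108); boxing (must start by minute 218). The most restrictive is minute 69; with a 35-minute duration, press setup must start by minute 34.

34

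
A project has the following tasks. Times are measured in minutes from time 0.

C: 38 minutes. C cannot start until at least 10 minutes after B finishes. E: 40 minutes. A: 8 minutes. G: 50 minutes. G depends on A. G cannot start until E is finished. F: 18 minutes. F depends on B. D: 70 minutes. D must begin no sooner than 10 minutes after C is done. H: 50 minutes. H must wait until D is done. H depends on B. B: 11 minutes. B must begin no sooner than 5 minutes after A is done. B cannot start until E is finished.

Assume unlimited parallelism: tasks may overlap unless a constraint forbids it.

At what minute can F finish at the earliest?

69

E has no prerequisites, so it starts at minute 0 and finishes at minute 40.
A can start immediately at minute 0; it finishes at minute 8.
For B: A (finishes minute 8, plus 5-minute gap → minute 13); E (finishes minute 40). Taking the maximum gives a start of minute 40, and it finishes at 40 + 11 = minute 51.
After B (finishes minute 51), F can start at minute 51 and finishes at minute 69.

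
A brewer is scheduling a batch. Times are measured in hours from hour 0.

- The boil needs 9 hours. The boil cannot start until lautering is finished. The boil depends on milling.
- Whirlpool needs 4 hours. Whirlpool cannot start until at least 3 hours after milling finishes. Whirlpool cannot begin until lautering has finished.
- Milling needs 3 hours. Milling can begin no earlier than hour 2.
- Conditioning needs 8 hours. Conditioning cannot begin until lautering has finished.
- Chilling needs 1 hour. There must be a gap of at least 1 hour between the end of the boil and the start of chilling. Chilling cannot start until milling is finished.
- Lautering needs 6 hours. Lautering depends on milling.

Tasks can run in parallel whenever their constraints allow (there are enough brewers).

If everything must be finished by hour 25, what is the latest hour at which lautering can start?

Chilling has no dependents, so it just needs to finish by hour 25. Starting by 25 − 1 = hour 24 achieves that.
Since chilling (must start by hour 24, minus 1-hour gap → hour 23) depends on it, the boil must finish by hour 23. Backing off its 9-hour duration gives a latest start of hour 14.
Whirlpool must finish by hour 25; it takes 4 hours, so it must start by 25 − 4 = hour 21.
Conditioning has no dependents, so it just needs to finish by hour 25. Starting by 25 − 8 = hour 17 achieves that.
Lautering must finish in time for the boil (must start by hour 14); whirlpool (must start by hour 21); conditioning (must start by hour 17). The tightest is hour 14, so lautering must start by 14 − 6 = hour 8.

8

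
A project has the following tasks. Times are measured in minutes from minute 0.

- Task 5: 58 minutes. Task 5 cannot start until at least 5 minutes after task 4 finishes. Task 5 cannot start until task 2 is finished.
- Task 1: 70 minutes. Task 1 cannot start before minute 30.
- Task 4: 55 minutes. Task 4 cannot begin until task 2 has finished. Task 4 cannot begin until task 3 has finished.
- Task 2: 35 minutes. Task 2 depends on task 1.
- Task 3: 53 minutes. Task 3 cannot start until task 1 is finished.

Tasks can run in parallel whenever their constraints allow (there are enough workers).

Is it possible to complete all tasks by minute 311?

After its own release at minute 30, task 1 can start at minute 30 and finishes at minute 100.
Task 3 cannot begin until task 1 (finishes minute 100). It runs from minute 100 to 100 + 53 = minute 153.
After task 1 (finishes minute 100), task 2 can start at minute 100 and finishes at minute 135.
Task 4 cannot start until task 2 (finishes minute 135); task 3 (finishes minute 153). The controlling bound is minute 153, so task 4 finishes at 153 + 55 = minute 208.
Task 5 has to wait for task 4 (finishes minute 208, plus 5-minute gap → minute 213); task 2 (finishes minute 135). The latest of these is minute 213, so task 5 runs minute 213 to 213 + 58 = minute 271.
Every task is finished by minute 271, which is no later than the deadline of 311, so the schedule is feasible.

Yes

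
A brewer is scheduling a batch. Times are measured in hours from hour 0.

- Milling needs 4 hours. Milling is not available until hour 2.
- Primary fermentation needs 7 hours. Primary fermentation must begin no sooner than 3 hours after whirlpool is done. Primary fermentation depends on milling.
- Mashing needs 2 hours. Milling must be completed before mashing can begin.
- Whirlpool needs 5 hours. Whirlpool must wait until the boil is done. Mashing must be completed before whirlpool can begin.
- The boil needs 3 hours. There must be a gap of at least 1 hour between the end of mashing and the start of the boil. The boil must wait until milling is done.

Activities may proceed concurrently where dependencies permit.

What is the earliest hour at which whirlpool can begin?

12

Milling waits on its own release at hour 2, so it starts at hour 2 and finishes at 2 + 4 = hour 6.
Mashing waits on milling (finishes hour 6), so it starts at hour 6 and finishes at 6 + 2 = hour 8.
The boil needs all of mashing (finishes hour 8, plus 1-hour gap → hour 9); milling (finishes hour 6). That puts its earliest start at hour 9; it finishes at 9 + 3 = hour 12.
Whirlpool waits on the boil (finishes hour 12); mashing (finishes hour 8). The latest of these is hour 12, which is the earliest whirlpool can start.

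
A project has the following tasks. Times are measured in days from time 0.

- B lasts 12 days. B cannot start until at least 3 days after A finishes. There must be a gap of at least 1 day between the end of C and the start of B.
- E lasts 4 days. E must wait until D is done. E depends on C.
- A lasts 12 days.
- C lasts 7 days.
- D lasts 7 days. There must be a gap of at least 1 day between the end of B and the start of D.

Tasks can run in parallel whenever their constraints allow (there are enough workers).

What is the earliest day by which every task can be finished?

Nothing blocks C, so it runs from day 0 to day 7.
A can start immediately at day 0; it finishes at day 12.
B cannot start until A (finishes day 12, plus 3-day gap → day 15); C (finishes day 7, plus 1-day gap → day 8). The controlling bound is day 15, so B finishes at 15 + 12 = day 27.
D cannot begin until B (finishes day 27, plus 1-day gap → day 28). It runs from day 28 to 28 + 7 = day 35.
E cannot start until D (finishes day 35); C (finishes day 7). The controlling bound is day 35, so E finishes at 35 + 4 = day 39.
All tasks are finished once the last one completes. Finish times: A at 12, B at 27, C at 7, D at 35, E at 39. The latest is day 39.

39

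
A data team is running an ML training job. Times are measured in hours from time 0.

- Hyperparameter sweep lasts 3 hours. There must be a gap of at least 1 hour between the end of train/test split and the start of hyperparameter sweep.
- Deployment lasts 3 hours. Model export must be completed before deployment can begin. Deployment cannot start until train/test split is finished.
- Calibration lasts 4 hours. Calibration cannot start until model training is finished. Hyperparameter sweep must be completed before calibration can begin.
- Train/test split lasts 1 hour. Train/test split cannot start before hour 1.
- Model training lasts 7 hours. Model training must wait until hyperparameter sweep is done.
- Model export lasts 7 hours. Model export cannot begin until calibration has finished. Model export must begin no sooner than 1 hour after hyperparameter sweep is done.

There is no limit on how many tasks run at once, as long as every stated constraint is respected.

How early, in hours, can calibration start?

13

Train/test split cannot begin until its own release at hour 1. It runs from hour 1 to 1 + 1 = hour 2.
Hyperparameter sweep waits on train/test split (finishes hour 2, plus 1-hour gap → hour 3), so it starts at hour 3 and finishes at 3 + 3 = hour 6.
After hyperparameter sweep (finishes hour 6), model training can start at hour 6 and finishes at hour 13.
Calibration waits on model training (finishes hour 13); hyperparameter sweep (finishes hour 6). The latest of these is hour 13, which is the earliest calibration can start.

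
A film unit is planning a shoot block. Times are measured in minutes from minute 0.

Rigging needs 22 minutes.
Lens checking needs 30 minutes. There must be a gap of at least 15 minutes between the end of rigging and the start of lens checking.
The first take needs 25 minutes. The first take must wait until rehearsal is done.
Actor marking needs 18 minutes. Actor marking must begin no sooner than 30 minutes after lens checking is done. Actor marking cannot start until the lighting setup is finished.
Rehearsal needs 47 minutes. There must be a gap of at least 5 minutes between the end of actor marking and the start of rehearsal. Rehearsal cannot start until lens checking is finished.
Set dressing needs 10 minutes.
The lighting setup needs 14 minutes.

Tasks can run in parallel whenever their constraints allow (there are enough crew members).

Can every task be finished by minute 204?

Yes

Nothing blocks the lighting setup, so it runs from minute 0 to minute 14.
Set dressing has no prerequisites, so it starts at minute 0 and finishes at minute 10.
Nothing blocks rigging, so it runs from minute 0 to minute 22.
Lens checking waits on rigging (finishes minute 22, plus 15-minute gap → minute 37), so it starts at minute 37 and finishes at 37 + 30 = minute 67.
Actor marking cannot start until lens checking (finishes minute 67, plus 30-minute gap → minute 97); the lighting setup (finishes minute 14). The controlling bound is minute 97, so actor marking finishes at 97 + 18 = minute 115.
For rehearsal: actor marking (finishes minute 115, plus 5-minute gap → minute 120); lens checking (finishes minute 67). Taking the maximum gives a start of minute 120, and it finishes at 120 + 47 = minute 167.
The first take cannot begin until rehearsal (finishes minute 167). It runs from minute 167 to 167 + 25 = minute 192.
Every task is finished by minute 192, which is no later than the deadline of 204, so the schedule is feasible.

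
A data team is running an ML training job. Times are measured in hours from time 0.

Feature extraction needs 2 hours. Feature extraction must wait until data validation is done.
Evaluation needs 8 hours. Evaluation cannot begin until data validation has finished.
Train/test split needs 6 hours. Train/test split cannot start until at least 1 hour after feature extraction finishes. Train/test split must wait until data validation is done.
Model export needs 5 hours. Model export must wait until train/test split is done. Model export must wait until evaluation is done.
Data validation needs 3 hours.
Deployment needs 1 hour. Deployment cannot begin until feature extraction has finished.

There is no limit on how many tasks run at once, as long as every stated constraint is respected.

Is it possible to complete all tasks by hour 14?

No

Nothing blocks data validation, so it runs from hour 0 to hour 3.
Evaluation cannot begin until data validation (finishes hour 3). It runs from hour 3 to 3 + 8 = hour 11.
After data validation (finishes hour 3), feature extraction can start at hour 3 and finishes at hour 5.
After feature extraction (finishes hour 5), deployment can start at hour 5 and finishes at hour 6.
Train/test split cannot start until feature extraction (finishes hour 5, plus 1-hour gap → hour 6); data validation (finishes hour 3). The controlling bound is hour 6, so train/test split finishes at 6 + 6 = hour 12.
Model export has to wait for train/test split (finishes hour 12); evaluation (finishes hour 11). The latest of these is hour 12, so model export runs hour 12 to 12 + 5 = hour 17.
The earliest everything can be done is hour 17, which is after the deadline of 14, so it is not possible.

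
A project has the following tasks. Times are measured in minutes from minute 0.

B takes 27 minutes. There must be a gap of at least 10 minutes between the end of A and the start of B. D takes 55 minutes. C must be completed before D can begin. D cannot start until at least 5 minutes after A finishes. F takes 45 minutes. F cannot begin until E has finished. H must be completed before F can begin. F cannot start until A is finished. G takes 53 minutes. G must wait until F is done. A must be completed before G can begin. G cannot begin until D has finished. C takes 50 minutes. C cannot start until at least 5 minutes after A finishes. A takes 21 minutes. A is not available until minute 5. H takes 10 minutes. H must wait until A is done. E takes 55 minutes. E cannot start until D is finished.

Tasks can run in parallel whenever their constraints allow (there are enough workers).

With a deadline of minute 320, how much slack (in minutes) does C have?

After its own release at minute 5, A can start at minute 5 and finishes at minute 26.
C waits on A (finishes minute 26, plus 5-minute gap → minute 31), so it starts at minute 31 and finishes at 31 + 50 = minute 81.

Working backward from the deadline:
To finish by minute 320, G (duration 53) must start no later than minute 267.
F must finish before G (must start by minute 267). With a 45-minute duration, F must start by 267 − 45 = minute 222.
E feeds into F (must start by minute 222); so E must finish by minute 222 and therefore start by minute 167.
D has several dependents: E (must start by minute 167); G (must start by minute 267). The earliest of those limits is minute 167, so D must start by 167 − 55 = minute 112.
C feeds into D (must start by minute 112); so C must finish by minute 112 and therefore start by minute 62.
So C can start as early as minute 31 and as late as minute 62, giving 62 − 31 = 31 minutes of slack.

31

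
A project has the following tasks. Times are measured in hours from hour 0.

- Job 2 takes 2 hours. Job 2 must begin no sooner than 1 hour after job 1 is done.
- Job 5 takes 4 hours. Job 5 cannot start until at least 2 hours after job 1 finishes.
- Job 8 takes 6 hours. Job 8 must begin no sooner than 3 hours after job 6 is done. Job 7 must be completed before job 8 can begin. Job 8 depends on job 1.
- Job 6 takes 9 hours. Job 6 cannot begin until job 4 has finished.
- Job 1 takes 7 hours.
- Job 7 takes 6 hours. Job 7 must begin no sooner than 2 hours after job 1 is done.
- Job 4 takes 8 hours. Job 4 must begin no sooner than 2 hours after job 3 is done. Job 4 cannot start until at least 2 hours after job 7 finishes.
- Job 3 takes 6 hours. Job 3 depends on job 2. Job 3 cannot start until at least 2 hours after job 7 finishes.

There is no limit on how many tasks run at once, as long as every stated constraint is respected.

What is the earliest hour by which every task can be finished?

Job 1 has no prerequisites, so it starts at hour 0 and finishes at hour 7.
After job 1 (finishes hour 7, plus 2-hour gap → hour 9), job 7 can start at hour 9 and finishes at hour 15.
Job 5 cannot begin until job 1 (finishes hour 7, plus 2-hour gap → hour 9). It runs from hour 9 to 9 + 4 = hour 13.
Job 2 cannot begin until job 1 (finishes hour 7, plus 1-hour gap → hour 8). It runs from hour 8 to 8 + 2 = hour 10.
Job 3 needs all of job 2 (finishes hour 10); job 7 (finishes hour 15, plus 2-hour gap → hour 17). That puts its earliest start at hour 17; it finishes at 17 + 6 = hour 23.
Job 4 cannot start until job 3 (finishes hour 23, plus 2-hour gap → hour 25); job 7 (finishes hour 15, plus 2-hour gap → hour 17). The controlling bound is hour 25, so job 4 finishes at 25 + 8 = hour 33.
Job 6 cannot begin until job 4 (finishes hour 33). It runs from hour 33 to 33 + 9 = hour 42.
For job 8: job 6 (finishes hour 42, plus 3-hour gap → hour 45); job 7 (finishes hour 15); job 1 (finishes hour 7). Taking the maximum gives a start of hour 45, and it finishes at 45 + 6 = hour 51.
All tasks are finished once the last one completes. Finish times: Job 1 at 7, Job 2 at 10, Job 3 at 23, Job 4 at 33, Job 5 at 13, Job 6 at 42, Job 7 at 15, Job 8 at 51. The latest is hour 51.

51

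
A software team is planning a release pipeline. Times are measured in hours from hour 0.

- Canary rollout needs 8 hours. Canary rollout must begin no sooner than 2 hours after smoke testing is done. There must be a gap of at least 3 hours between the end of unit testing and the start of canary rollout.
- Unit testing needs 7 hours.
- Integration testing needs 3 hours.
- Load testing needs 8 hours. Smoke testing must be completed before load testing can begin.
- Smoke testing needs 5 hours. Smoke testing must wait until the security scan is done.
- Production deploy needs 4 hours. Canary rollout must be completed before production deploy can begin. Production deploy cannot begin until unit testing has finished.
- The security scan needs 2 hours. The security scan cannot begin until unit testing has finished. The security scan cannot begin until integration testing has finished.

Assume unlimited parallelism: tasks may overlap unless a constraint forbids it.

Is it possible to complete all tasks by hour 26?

Nothing blocks integration testing, so it runs from hour 0 to hour 3.
Unit testing has no prerequisites, so it starts at hour 0 and finishes at hour 7.
The security scan cannot start until unit testing (finishes hour 7); integration testing (finishes hour 3). The controlling bound is hour 7, so the security scan finishes at 7 + 2 = hour 9.
Smoke testing waits on the security scan (finishes hour 9), so it starts at hour 9 and finishes at 9 + 5 = hour 14.
Load testing waits on smoke testing (finishes hour 14), so it starts at hour 14 and finishes at 14 + 8 = hour 22.
Canary rollout has to wait for smoke testing (finishes hour 14, plus 2-hour gap → hour 16); unit testing (finishes hour 7, plus 3-hour gap → hour 10). The latest of these is hour 16, so canary rollout runs hour 16 to 16 + 8 = hour 24.
Production deploy needs all of canary rollout (finishes hour 24); unit testing (finishes hour 7). That puts its earliest start at hour 24; it finishes at 24 + 4 = hour 28.
The earliest everything can be done is hour 28, which is after the deadline of 26, so it is not possible.

No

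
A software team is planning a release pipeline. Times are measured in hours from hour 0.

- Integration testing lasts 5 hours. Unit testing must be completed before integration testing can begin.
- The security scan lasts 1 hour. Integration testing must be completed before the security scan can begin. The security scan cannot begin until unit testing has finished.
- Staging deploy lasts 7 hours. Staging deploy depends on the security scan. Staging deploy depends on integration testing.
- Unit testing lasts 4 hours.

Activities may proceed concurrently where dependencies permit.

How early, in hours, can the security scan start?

Unit testing has no prerequisites, so it starts at hour 0 and finishes at hour 4.
Integration testing waits on unit testing (finishes hour 4), so it starts at hour 4 and finishes at 4 + 5 = hour 9.
The security scan waits on integration testing (finishes hour 9); unit testing (finishes hour 4). The latest of these is hour 9, which is the earliest the security scan can start.

9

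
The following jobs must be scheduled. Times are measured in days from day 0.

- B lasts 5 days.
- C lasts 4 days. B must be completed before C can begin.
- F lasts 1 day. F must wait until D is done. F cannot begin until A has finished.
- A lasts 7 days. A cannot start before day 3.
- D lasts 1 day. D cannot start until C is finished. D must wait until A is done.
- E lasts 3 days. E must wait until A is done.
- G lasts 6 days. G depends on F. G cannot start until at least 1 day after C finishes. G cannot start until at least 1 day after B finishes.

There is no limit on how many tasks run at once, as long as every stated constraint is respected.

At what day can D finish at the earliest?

11

B has no prerequisites, so it starts at day 0 and finishes at day 5.
C cannot begin until B (finishes day 5). It runs from day 5 to 5 + 4 = day 9.
A waits on its own release at day 3, so it starts at day 3 and finishes at 3 + 7 = day 10.
For D: C (finishes day 9); A (finishes day 10). Taking the maximum gives a start of day 10, and it finishes at 10 + 1 = day 11.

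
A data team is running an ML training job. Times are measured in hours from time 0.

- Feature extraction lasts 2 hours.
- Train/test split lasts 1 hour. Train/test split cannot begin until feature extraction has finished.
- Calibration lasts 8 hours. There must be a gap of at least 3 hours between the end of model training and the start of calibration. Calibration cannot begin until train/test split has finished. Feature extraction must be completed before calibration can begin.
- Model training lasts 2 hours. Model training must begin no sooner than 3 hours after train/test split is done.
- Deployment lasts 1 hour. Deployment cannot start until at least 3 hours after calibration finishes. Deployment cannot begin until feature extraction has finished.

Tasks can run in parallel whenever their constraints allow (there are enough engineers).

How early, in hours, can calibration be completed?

19

Feature extraction has no prerequisites, so it starts at hour 0 and finishes at hour 2.
Train/test split waits on feature extraction (finishes hour 2), so it starts at hour 2 and finishes at 2 + 1 = hour 3.
Model training cannot begin until train/test split (finishes hour 3, plus 3-hour gap → hour 6). It runs from hour 6 to 6 + 2 = hour 8.
Calibration has to wait for model training (finishes hour 8, plus 3-hour gap → hour 11); train/test split (finishes hour 3); feature extraction (finishes hour 2). The latest of these is hour 11, so calibration runs hour 11 to 11 + 8 = hour 19.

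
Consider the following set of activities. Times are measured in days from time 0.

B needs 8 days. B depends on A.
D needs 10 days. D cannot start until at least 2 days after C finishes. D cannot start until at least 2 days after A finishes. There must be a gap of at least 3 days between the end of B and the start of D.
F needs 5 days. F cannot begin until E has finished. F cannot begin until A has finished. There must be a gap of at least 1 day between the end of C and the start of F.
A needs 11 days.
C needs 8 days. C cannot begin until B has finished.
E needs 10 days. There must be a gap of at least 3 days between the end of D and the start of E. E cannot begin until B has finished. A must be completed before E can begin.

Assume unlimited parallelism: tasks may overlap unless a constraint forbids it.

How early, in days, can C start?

Nothing blocks A, so it runs from day 0 to day 11.
B cannot begin until A (finishes day 11). It runs from day 11 to 11 + 8 = day 19.
C waits on B (finishes day 19), so the earliest it can start is day 19.

19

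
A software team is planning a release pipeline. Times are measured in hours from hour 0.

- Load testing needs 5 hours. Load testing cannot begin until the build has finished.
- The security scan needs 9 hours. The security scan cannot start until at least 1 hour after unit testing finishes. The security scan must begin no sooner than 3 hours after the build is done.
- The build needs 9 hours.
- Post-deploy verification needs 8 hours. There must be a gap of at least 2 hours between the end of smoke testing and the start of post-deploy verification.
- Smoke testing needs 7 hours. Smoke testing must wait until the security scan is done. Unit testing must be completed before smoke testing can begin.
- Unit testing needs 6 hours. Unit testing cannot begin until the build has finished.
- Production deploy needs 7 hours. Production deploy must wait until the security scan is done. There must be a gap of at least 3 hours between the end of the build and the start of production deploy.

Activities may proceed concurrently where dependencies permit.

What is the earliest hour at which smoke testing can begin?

The build has no prerequisites, so it starts at hour 0 and finishes at hour 9.
Unit testing waits on the build (finishes hour 9), so it starts at hour 9 and finishes at 9 + 6 = hour 15.
For the security scan: unit testing (finishes hour 15, plus 1-hour gap → hour 16); the build (finishes hour 9, plus 3-hour gap → hour 12). Taking the maximum gives a start of hour 16, and it finishes at 16 + 9 = hour 25.
Smoke testing waits on the security scan (finishes hour 25); unit testing (finishes hour 15). The latest of these is hour 25, which is the earliest smoke testing can start.

25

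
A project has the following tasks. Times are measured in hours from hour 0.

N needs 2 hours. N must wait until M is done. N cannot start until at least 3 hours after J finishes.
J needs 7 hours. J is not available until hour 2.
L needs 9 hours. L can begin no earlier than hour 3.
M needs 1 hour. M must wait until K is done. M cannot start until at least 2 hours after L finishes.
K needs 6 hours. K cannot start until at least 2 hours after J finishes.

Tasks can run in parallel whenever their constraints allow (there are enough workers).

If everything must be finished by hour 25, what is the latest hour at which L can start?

11

N must finish by hour 25; it takes 2 hours, so it must start by 25 − 2 = hour 23.
M has to be done before N (must start by hour 23). That means finishing by hour 23, i.e. starting by 23 − 1 = hour 22.
L must finish before M (must start by hour 22, minus 2-hour gap → hour 20). With a 9-hour duration, L must start by 20 − 9 = hour 11.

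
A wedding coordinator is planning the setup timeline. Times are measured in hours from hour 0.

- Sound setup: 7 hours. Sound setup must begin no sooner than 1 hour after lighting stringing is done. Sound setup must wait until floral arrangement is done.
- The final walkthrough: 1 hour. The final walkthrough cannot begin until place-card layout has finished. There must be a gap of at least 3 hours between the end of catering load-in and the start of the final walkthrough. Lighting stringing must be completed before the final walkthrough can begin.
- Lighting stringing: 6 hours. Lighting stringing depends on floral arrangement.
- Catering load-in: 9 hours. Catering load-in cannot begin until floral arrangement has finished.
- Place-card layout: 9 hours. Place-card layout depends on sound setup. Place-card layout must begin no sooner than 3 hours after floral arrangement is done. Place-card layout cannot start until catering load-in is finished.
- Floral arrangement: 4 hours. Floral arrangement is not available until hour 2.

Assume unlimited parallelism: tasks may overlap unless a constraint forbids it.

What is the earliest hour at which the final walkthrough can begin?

Floral arrangement cannot begin until its own release at hour 2. It runs from hour 2 to 2 + 4 = hour 6.
Catering load-in cannot begin until floral arrangement (finishes hour 6). It runs from hour 6 to 6 + 9 = hour 15.
Lighting stringing cannot begin until floral arrangement (finishes hour 6). It runs from hour 6 to 6 + 6 = hour 12.
Sound setup cannot start until lighting stringing (finishes hour 12, plus 1-hour gap → hour 13); floral arrangement (finishes hour 6). The controlling bound is hour 13, so sound setup finishes at 13 + 7 = hour 20.
Place-card layout cannot start until sound setup (finishes hour 20); floral arrangement (finishes hour 6, plus 3-hour gap → hour 9); catering load-in (finishes hour 15). The controlling bound is hour 20, so place-card layout finishes at 20 + 9 = hour 29.
The final walkthrough waits on place-card layout (finishes hour 29); catering load-in (finishes hour 15, plus 3-hour gap → hour 18); lighting stringing (finishes hour 12). The latest of these is hour 29, which is the earliest the final walkthrough can start.

29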